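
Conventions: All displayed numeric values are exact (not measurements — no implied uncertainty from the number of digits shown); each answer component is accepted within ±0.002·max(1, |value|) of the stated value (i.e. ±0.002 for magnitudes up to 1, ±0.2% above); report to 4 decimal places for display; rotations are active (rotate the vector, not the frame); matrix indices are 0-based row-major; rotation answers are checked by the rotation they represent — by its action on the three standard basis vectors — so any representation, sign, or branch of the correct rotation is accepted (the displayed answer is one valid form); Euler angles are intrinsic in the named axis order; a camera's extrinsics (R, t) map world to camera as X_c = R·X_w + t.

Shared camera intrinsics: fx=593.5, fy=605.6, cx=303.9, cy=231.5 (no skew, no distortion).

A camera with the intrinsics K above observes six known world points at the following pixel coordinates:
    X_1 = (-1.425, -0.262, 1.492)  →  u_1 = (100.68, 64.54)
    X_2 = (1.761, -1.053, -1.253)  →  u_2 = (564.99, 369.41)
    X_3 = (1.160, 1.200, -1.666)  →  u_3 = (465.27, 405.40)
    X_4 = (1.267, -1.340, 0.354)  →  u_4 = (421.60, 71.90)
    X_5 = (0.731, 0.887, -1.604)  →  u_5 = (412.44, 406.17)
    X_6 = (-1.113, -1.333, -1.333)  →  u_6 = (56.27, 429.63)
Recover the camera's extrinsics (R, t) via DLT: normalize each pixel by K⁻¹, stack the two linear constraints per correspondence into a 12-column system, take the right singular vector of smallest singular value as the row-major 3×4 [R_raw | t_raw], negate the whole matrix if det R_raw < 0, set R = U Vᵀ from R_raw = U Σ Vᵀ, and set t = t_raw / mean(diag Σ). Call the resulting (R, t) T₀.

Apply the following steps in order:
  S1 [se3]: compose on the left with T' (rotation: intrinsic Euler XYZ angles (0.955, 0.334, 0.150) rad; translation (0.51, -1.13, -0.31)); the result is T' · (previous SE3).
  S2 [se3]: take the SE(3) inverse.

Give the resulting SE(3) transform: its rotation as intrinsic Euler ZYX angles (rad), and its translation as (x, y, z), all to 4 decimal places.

rotation (euler_zyx) = (0.5843, -0.1035, -2.3704), translation = (1.3481, -5.1568, -2.0416)

source (pnp_recover): camera pose = R=[0.9559 0.2760 -0.1002; -0.1447 0.1458 -0.9787; -0.2555 0.9500 0.1793], t=(-0.1701, -0.1201, 4.7401)
after S1 (compose_se3): R=[0.8296 0.5487 0.1034; 0.4557 -0.5584 -0.6932; -0.3227 0.6222 -0.7133], t=(1.9220, -4.9091, 2.1874)
after S2 (invert_se3): R=[0.8296 0.4557 -0.3227; 0.5487 -0.5584 0.6222; 0.1034 -0.6932 -0.7133], t=(1.3481, -5.1568, -2.0416)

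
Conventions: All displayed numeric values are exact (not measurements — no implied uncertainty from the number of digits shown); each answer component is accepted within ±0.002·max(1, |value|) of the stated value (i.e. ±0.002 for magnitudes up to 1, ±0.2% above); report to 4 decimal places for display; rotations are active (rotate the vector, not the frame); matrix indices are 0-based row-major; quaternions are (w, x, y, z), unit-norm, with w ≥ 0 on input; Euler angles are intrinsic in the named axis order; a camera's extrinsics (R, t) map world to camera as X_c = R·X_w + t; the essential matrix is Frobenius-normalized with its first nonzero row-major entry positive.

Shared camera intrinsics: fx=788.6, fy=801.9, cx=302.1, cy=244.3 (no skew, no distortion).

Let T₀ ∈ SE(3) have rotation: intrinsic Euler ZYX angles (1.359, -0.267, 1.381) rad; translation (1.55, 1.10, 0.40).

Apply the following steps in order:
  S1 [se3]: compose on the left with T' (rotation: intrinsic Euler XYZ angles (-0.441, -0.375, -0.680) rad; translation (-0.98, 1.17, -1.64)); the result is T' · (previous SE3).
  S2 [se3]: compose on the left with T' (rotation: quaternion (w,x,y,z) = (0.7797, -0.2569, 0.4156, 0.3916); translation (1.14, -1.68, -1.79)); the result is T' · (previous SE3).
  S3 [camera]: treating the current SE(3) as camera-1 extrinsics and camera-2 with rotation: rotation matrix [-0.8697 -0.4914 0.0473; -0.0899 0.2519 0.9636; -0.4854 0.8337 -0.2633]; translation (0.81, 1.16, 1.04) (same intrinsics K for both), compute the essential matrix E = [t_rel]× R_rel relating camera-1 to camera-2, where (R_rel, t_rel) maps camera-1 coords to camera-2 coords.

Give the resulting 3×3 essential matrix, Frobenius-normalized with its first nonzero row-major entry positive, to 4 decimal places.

matrix = [0.6028 0.2848 -0.2341; -0.2348 0.5320 -0.0033; 0.1902 -0.3554 -0.0084]

after S1 (compose_se3): R=[0.6018 -0.6448 0.4712; 0.7700 0.3118 -0.5567; 0.2121 0.6978 0.6841], t=(0.6386, 1.5176, -0.6242)
after S2 (compose_se3): R=[-0.3305 -0.1694 0.9285; 0.8252 0.4257 0.3714; -0.4581 0.8889 -0.0009], t=(-0.1676, -1.0278, -2.7725)
after S3 (essential): [0.6028 0.2848 -0.2341; -0.2348 0.5320 -0.0033; 0.1902 -0.3554 -0.0084]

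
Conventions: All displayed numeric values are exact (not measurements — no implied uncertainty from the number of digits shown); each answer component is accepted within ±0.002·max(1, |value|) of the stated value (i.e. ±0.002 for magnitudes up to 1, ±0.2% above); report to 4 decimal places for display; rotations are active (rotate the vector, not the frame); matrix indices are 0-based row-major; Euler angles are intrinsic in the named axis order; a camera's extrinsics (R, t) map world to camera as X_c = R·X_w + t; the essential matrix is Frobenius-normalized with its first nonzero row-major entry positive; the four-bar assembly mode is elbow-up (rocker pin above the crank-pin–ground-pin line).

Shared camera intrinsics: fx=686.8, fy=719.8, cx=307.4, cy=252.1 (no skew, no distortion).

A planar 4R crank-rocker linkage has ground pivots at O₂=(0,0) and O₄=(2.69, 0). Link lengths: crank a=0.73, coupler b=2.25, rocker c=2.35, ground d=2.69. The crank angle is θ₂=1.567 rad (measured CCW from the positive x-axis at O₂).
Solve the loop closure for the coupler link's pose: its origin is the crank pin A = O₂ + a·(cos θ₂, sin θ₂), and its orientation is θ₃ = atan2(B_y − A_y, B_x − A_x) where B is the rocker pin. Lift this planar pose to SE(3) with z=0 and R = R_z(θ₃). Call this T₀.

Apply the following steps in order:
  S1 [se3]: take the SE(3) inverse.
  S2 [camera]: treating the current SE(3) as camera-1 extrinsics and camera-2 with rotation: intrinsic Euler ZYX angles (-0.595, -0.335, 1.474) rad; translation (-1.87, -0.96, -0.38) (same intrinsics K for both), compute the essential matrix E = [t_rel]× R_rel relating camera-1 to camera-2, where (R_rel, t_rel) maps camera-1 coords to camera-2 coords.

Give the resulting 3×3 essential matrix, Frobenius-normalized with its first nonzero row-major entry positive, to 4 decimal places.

matrix = [0.1868 0.1828 -0.0573; -0.6022 -0.2750 -0.0018; -0.2760 0.5172 -0.3827]

source (fourbar_fk): coupler pose = R=[0.7749 -0.6321 0.0000; 0.6321 0.7749 0.0000; 0.0000 0.0000 1.0000], t=(0.0028, 0.7300, 0.0000)
after S1 (invert_se3): R=[0.7749 0.6321 0.0000; -0.6321 0.7749 0.0000; 0.0000 0.0000 1.0000], t=(-0.4636, -0.5639, 0.0000)
after S2 (essential): [0.1868 0.1828 -0.0573; -0.6022 -0.2750 -0.0018; -0.2760 0.5172 -0.3827]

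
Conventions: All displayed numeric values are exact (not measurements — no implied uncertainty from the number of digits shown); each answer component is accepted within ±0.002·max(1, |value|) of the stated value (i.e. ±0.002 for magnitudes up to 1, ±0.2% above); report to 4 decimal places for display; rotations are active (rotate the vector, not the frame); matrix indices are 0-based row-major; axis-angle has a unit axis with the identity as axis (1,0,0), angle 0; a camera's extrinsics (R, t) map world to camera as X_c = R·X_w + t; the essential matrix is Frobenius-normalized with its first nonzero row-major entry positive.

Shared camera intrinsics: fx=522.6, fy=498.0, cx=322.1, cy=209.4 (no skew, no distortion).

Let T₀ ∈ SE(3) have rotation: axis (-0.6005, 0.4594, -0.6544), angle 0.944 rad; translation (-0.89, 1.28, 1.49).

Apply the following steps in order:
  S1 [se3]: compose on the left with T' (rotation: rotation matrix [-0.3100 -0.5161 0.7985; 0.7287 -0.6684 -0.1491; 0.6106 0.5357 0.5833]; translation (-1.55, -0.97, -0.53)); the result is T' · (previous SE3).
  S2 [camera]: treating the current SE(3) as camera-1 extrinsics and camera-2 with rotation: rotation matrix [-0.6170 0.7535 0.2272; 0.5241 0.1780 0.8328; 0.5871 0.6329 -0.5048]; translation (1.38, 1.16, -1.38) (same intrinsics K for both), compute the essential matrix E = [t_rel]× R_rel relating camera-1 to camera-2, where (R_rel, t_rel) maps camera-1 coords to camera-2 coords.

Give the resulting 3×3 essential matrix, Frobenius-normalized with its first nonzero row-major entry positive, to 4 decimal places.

after S1 (compose_se3): R=[-0.0630 -0.9643 0.2572; 0.9978 -0.0562 0.0337; -0.0180 0.2588 0.9658], t=(-0.7450, -2.6962, 0.4813)
after S2 (essential): [0.4908 -0.3930 0.1252; 0.1672 -0.2258 0.1434; -0.3954 -0.2501 0.5201]

matrix = [0.4908 -0.3930 0.1252; 0.1672 -0.2258 0.1434; -0.3954 -0.2501 0.5201]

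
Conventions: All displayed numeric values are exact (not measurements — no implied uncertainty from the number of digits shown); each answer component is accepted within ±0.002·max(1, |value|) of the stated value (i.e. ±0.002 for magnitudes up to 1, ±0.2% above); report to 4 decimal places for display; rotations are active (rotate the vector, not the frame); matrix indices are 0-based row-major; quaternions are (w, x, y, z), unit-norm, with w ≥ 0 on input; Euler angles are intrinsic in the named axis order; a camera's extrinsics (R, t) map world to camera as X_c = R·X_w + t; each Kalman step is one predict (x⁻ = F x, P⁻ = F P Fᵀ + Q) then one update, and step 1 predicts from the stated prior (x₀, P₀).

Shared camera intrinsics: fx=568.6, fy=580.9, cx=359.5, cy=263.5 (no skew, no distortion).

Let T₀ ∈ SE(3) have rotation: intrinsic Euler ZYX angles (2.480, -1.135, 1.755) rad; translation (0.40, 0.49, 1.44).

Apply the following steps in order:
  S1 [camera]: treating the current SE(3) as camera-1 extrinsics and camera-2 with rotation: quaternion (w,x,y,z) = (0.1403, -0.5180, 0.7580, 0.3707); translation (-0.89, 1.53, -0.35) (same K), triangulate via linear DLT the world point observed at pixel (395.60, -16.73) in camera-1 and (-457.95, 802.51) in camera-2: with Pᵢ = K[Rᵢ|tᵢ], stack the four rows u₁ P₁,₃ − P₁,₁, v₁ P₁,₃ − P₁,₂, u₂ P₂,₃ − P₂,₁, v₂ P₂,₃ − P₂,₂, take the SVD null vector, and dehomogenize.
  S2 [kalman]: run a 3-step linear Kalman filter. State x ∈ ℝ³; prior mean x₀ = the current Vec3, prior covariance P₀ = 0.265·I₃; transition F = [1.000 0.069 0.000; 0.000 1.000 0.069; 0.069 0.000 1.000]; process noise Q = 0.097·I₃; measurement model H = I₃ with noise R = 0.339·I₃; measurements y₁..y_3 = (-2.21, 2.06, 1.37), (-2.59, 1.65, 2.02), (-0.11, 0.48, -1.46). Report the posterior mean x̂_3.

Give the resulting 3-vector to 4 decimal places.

result = (-0.9984, 1.0474, -0.1708)

after S1 (triangulate): (0.0102, 0.4124, -1.3186)
after S2 (kf_track): (-0.9984, 1.0474, -0.1708)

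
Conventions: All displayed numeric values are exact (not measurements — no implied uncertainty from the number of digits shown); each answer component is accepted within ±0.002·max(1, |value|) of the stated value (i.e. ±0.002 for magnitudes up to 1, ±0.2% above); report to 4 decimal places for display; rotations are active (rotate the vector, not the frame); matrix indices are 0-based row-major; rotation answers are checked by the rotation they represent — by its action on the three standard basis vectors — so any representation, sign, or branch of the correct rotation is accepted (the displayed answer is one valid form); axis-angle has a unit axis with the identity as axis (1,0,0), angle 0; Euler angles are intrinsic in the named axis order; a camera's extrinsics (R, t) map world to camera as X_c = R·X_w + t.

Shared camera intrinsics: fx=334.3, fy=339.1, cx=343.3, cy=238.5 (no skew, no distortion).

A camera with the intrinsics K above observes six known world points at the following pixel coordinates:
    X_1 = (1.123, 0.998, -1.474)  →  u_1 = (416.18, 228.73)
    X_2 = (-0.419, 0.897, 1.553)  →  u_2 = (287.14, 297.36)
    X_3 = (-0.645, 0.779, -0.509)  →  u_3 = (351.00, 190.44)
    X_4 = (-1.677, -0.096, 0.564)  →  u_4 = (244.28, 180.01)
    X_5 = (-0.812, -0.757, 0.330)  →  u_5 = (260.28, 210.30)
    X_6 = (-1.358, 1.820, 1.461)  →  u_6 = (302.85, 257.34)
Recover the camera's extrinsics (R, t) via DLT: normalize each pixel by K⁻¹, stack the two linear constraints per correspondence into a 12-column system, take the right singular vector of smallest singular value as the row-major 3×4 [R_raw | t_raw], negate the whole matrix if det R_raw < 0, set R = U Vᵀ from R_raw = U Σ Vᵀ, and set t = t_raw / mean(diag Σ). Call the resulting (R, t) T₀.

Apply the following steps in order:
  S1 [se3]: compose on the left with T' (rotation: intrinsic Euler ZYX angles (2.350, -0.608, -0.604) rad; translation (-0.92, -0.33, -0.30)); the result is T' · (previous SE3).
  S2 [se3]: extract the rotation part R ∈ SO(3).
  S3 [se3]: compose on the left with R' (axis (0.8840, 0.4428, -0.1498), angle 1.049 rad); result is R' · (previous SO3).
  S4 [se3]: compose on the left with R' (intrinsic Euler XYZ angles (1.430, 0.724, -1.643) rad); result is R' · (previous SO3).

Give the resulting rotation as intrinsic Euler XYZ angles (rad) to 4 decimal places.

rotation (euler_xyz) = (-1.1534, 0.1442, -1.8043)

source (pnp_recover): camera pose = R=[0.4040 0.7434 -0.5330; 0.7050 0.1183 0.6993; 0.5829 -0.6583 -0.4763], t=(-0.4599, -0.0800, 6.2806)
after S1 (compose_se3): R=[-0.8495 -0.4765 -0.2264; -0.4367 0.8760 -0.2049; 0.2959 -0.0752 -0.9522], t=(-1.0524, -5.1782, 3.7176)
after S2 (rot_of_se3): [-0.8495 -0.4765 -0.2264; -0.4367 0.8760 -0.2049; 0.2959 -0.0752 -0.9522]
after S3 (compose_so3): [-0.8049 -0.1624 -0.5707; -0.5537 0.5512 0.6241; 0.2132 0.8184 -0.5336]
after S4 (compose_so3): [-0.2290 0.9628 0.1437; -0.3640 -0.2217 0.9046; 0.9028 0.1548 0.4012]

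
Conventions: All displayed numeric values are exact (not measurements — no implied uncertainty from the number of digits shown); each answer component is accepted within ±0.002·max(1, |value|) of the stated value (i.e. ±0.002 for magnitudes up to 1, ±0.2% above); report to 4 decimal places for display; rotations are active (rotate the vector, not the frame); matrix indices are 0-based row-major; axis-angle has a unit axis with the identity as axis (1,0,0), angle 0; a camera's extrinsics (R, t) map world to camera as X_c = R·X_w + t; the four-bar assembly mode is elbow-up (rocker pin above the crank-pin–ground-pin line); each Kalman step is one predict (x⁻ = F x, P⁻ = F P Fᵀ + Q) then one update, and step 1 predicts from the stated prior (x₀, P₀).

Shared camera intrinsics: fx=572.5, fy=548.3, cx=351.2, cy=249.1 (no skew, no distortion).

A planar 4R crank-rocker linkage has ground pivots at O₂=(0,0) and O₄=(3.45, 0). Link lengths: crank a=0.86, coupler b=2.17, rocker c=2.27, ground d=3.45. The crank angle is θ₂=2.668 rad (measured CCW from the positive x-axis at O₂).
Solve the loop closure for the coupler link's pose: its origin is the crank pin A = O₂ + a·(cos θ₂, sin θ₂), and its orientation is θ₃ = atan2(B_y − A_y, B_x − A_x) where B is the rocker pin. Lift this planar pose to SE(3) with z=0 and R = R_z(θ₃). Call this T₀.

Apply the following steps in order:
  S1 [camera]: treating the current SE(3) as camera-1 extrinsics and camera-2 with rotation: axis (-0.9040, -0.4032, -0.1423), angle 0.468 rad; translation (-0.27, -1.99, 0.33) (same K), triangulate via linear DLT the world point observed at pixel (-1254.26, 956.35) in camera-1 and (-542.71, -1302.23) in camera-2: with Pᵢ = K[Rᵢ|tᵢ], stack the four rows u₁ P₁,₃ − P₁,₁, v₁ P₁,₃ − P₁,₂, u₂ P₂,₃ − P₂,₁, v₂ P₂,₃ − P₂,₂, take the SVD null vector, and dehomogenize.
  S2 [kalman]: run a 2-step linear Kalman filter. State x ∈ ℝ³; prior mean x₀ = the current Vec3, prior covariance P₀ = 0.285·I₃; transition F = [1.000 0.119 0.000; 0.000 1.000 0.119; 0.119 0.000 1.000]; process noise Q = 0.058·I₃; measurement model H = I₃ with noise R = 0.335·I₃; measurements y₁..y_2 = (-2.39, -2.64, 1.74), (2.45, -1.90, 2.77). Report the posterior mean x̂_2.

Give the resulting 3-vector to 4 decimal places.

result = (0.0664, -1.2140, 1.6895)

source (fourbar_fk): coupler pose = R=[0.9758 -0.2188 0.0000; 0.2188 0.9758 0.0000; 0.0000 0.0000 1.0000], t=(-0.7653, 0.3922, 0.0000)
after S1 (triangulate): (-0.5067, 0.3406, 0.4758)
after S2 (kf_track): (0.0664, -1.2140, 1.6895)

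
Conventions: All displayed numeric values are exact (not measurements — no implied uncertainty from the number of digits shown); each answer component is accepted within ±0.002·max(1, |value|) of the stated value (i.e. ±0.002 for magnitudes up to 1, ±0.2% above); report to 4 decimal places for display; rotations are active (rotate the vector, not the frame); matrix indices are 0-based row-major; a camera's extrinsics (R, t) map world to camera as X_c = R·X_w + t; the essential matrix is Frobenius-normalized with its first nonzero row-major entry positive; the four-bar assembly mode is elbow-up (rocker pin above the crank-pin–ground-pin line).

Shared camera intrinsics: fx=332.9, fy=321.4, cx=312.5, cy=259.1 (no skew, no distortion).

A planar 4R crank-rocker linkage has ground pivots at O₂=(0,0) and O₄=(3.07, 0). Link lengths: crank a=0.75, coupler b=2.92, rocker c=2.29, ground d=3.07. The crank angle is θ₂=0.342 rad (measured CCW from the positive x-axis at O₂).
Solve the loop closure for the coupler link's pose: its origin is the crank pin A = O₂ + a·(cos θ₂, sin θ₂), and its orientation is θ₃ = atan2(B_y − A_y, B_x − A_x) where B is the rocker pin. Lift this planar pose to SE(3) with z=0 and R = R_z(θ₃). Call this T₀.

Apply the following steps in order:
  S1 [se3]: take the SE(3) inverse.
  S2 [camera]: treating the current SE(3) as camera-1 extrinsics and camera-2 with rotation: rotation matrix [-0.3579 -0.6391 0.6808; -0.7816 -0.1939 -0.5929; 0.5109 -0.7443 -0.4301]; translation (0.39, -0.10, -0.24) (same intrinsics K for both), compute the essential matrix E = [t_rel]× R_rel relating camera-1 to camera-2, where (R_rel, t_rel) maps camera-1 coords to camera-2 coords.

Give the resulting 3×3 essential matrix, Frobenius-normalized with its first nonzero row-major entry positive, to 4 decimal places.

matrix = [0.0575 0.6533 0.2632; 0.0431 -0.0070 -0.0554; -0.4766 -0.1591 0.4931]

source (fourbar_fk): coupler pose = R=[0.7208 -0.6931 0.0000; 0.6931 0.7208 0.0000; 0.0000 0.0000 1.0000], t=(0.7066, 0.2515, 0.0000)
after S1 (invert_se3): R=[0.7208 0.6931 0.0000; -0.6931 0.7208 0.0000; 0.0000 0.0000 1.0000], t=(-0.6837, 0.3084, 0.0000)
after S2 (essential): [0.0575 0.6533 0.2632; 0.0431 -0.0070 -0.0554; -0.4766 -0.1591 0.4931]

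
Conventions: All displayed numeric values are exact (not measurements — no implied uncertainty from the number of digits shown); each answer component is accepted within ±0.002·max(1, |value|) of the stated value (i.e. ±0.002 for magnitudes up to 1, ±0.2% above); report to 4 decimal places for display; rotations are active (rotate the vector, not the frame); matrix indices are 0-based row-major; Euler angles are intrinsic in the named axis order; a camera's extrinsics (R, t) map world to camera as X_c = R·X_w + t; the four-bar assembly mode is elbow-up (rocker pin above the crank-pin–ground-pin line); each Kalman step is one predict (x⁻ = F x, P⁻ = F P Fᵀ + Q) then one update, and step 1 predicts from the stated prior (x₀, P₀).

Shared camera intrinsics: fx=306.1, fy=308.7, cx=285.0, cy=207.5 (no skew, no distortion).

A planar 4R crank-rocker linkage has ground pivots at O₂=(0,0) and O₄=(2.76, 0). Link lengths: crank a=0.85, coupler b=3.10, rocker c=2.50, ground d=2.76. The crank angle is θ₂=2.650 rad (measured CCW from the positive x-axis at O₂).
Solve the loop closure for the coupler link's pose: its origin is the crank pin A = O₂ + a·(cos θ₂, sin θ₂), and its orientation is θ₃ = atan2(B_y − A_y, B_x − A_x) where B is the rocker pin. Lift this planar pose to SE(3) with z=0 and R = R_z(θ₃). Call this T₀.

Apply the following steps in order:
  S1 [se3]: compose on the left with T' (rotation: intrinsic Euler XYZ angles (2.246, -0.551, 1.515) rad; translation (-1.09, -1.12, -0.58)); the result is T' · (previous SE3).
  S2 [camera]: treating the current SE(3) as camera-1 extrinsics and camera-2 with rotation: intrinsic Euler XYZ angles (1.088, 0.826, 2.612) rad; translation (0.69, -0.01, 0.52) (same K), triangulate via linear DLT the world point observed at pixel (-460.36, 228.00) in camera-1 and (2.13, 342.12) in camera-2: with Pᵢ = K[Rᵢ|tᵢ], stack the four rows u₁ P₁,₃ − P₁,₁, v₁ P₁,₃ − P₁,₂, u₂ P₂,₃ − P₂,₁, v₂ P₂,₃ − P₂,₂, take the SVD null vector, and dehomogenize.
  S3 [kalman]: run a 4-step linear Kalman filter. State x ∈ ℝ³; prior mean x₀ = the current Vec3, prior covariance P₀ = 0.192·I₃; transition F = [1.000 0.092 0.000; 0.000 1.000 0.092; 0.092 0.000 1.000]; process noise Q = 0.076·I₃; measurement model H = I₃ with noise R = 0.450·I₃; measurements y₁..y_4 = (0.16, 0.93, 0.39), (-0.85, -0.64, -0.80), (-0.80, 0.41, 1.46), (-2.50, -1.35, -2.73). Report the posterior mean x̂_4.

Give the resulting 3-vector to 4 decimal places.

result = (-1.0141, -0.5453, -0.9782)

source (fourbar_fk): coupler pose = R=[0.7969 -0.6041 0.0000; 0.6041 0.7969 0.0000; 0.0000 0.0000 1.0000], t=(-0.7493, 0.4012, 0.0000)
after S1 (compose_se3): R=[-0.4760 -0.7066 -0.5235; -0.2901 0.6882 -0.6651; 0.8302 -0.1647 -0.5325], t=(-1.4669, -0.4855, -1.0018)
after S2 (triangulate): (1.0539, -0.0046, -1.2483)
after S3 (kf_track): (-1.0141, -0.5453, -0.9782)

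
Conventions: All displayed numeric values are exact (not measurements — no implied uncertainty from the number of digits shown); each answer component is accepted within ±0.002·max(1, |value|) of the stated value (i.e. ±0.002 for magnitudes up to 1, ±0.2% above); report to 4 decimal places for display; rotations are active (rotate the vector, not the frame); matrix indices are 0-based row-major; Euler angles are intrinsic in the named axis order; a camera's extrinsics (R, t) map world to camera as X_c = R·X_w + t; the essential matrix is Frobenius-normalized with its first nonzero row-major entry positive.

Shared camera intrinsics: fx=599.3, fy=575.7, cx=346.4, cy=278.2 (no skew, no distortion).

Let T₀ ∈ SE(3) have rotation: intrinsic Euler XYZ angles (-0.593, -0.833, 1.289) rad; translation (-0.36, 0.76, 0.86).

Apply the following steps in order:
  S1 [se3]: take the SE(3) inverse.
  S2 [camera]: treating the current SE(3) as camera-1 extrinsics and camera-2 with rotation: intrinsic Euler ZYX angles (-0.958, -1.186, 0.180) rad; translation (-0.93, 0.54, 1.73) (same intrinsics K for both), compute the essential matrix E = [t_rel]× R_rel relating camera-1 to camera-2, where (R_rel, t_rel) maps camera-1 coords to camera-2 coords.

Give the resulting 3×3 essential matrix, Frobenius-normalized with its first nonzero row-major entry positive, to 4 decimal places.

matrix = [0.1155 0.2199 0.6022; -0.4604 0.1311 0.2492; 0.5215 0.0013 0.1116]

after S1 (invert_se3): R=[0.1871 0.9116 -0.3662; -0.6461 -0.1666 -0.7448; -0.7400 0.3759 0.5578], t=(-0.3105, 0.5346, -1.0318)
after S2 (essential): [0.1155 0.2199 0.6022; -0.4604 0.1311 0.2492; 0.5215 0.0013 0.1116]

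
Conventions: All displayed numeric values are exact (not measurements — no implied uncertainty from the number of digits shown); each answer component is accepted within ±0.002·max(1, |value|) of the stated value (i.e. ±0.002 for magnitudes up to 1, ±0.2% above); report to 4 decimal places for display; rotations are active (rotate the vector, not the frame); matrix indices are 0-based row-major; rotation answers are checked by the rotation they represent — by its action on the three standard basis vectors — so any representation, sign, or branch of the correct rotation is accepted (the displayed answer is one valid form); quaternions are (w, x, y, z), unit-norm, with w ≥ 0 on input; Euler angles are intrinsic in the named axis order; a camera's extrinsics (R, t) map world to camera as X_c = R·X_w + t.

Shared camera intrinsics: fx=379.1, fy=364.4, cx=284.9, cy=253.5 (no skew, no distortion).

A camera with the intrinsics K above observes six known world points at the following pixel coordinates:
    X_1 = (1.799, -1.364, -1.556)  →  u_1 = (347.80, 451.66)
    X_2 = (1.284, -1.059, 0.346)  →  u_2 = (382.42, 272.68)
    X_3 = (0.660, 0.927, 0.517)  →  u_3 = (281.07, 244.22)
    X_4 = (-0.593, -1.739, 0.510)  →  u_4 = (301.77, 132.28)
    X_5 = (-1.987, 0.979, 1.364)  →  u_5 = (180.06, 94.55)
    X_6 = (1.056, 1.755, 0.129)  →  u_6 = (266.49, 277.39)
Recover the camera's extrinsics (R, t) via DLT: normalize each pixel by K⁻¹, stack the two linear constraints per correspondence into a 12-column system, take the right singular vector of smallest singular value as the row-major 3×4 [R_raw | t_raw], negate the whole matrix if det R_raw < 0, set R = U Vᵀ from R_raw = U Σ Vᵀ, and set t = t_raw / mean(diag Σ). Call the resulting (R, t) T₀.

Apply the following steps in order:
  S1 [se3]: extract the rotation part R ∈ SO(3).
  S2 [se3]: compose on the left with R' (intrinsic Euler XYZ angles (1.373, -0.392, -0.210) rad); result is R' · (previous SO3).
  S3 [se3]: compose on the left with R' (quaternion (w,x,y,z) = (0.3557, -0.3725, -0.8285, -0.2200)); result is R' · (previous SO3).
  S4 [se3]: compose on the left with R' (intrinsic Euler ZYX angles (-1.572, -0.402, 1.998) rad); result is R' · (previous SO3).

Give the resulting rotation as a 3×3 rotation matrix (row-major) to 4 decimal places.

rotation (matrix) = ((-0.2232, 0.9441, -0.2428), (0.9692, 0.1884, -0.1586), (-0.1040, -0.2707, -0.9570))

source (pnp_recover): camera pose = R=[0.7282 -0.4224 0.5397; 0.6187 0.0665 -0.7828; 0.2948 0.9040 0.3097], t=(-0.4301, -0.2202, 4.8994)
after S1 (rot_of_se3): [0.7282 -0.4224 0.5397; 0.6187 0.0665 -0.7828; 0.2948 0.9040 0.3097]
after S2 (compose_so3): [0.6648 -0.7143 0.2187; -0.4931 -0.6395 -0.5898; 0.5612 0.2842 -0.7774]
after S3 (compose_so3): [-0.9324 -0.2803 -0.2282; 0.3509 -0.5503 -0.7577; 0.0868 -0.7865 0.6114]
after S4 (compose_so3): [-0.2232 0.9441 -0.2428; 0.9692 0.1884 -0.1586; -0.1040 -0.2707 -0.9570]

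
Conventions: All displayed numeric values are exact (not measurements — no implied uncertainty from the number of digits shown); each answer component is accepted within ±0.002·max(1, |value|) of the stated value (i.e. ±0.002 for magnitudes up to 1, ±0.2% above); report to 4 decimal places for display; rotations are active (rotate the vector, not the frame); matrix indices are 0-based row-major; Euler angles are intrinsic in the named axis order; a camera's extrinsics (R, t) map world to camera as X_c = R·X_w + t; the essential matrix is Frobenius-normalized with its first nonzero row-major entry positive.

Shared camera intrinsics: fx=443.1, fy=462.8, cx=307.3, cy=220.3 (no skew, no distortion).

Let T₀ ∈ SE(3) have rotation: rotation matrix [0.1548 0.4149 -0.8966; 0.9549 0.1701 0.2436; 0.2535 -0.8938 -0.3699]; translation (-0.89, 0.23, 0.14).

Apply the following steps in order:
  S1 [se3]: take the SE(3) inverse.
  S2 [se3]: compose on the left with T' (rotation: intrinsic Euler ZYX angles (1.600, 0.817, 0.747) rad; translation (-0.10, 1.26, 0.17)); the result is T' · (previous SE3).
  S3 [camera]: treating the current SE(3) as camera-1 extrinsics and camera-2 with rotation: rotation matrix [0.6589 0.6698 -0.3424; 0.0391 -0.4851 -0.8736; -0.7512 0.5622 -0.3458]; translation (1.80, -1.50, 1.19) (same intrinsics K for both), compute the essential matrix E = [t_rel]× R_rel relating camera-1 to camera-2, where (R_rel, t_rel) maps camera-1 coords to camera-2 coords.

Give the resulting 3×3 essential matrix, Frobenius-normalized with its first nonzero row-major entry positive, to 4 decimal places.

matrix = [0.2124 0.4781 0.4444; 0.3149 -0.0507 0.1391; 0.5195 -0.3698 0.0336]

after S1 (invert_se3): R=[0.1548 0.9549 0.2535; 0.4149 0.1701 -0.8938; -0.8966 0.2436 -0.3699], t=(-0.1173, 0.4553, -0.8022)
after S2 (compose_se3): R=[-0.9083 0.0153 0.4180; -0.1948 0.8689 -0.4551; -0.3702 -0.4948 -0.7862], t=(-0.9705, 0.9505, 0.0644)
after S3 (essential): [0.2124 0.4781 0.4444; 0.3149 -0.0507 0.1391; 0.5195 -0.3698 0.0336]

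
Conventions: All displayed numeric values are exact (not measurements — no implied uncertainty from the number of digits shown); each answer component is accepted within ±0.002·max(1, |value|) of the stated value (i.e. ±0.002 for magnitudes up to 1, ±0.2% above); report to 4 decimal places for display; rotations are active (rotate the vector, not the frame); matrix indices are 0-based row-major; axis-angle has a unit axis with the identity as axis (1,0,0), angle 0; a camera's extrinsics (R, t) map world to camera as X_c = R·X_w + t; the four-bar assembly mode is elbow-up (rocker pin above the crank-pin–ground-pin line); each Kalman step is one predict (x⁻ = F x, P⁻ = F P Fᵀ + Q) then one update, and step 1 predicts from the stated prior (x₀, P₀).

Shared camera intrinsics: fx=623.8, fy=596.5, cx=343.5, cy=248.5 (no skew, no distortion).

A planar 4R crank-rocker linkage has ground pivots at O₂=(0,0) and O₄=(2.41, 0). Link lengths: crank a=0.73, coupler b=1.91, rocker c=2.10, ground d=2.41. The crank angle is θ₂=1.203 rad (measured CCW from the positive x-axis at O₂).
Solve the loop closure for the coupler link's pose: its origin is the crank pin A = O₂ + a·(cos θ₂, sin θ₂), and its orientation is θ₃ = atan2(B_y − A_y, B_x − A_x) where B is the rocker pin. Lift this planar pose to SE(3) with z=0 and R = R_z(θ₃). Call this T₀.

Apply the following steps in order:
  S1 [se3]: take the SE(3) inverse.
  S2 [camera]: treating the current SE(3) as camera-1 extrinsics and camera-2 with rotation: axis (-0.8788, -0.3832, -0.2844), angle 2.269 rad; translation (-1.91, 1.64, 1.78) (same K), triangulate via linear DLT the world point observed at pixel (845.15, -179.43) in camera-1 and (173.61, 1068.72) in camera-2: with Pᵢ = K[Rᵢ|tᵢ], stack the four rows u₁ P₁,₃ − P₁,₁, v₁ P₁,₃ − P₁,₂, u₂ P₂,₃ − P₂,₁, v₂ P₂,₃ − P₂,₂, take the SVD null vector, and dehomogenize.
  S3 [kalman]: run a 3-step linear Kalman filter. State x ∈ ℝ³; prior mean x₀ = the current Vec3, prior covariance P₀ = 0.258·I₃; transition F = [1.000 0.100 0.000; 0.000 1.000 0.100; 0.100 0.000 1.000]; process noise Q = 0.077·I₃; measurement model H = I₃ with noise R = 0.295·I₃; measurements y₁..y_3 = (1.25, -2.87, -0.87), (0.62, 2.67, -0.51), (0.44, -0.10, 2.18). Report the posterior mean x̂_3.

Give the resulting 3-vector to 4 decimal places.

source (fourbar_fk): coupler pose = R=[0.7394 -0.6732 0.0000; 0.6732 0.7394 0.0000; 0.0000 0.0000 1.0000], t=(0.2625, 0.6812, 0.0000)
after S1 (invert_se3): R=[0.7394 0.6732 0.0000; -0.6732 0.7394 0.0000; 0.0000 0.0000 1.0000], t=(-0.6527, -0.3270, 0.0000)
after S2 (triangulate): (1.2291, 0.6910, 0.8970)
after S3 (kf_track): (0.7935, 0.2774, 0.8651)

result = (0.7935, 0.2774, 0.8651)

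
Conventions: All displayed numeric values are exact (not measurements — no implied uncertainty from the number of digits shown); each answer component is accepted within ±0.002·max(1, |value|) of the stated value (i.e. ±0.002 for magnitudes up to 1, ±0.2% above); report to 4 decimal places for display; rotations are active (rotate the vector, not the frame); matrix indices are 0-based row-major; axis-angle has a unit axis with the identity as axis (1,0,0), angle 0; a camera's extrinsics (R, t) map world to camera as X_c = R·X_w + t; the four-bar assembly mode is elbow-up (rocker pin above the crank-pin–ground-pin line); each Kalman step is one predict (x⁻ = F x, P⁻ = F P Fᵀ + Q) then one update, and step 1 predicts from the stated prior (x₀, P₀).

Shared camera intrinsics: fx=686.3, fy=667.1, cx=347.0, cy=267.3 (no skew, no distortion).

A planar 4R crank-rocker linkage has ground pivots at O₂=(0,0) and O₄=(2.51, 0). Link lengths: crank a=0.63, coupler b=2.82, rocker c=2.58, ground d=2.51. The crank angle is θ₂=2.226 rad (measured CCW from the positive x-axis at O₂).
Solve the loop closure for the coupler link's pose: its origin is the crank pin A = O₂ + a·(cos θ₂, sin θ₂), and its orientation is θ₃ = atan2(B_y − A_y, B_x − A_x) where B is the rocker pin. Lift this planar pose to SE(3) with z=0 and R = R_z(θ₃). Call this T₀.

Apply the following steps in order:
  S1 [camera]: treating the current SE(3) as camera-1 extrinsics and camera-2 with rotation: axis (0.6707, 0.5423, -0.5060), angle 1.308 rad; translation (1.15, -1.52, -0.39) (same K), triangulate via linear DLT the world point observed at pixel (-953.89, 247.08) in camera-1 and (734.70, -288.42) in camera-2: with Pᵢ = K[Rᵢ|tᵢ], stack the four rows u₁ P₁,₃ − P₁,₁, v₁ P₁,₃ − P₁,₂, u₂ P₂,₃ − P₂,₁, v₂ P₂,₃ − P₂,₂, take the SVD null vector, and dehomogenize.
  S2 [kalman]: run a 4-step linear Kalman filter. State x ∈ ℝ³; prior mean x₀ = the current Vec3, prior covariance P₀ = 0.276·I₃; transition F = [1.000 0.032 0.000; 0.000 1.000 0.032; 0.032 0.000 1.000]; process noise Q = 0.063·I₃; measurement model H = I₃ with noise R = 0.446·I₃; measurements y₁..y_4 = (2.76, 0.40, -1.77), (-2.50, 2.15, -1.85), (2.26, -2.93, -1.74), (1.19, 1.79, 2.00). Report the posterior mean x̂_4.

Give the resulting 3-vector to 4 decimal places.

result = (0.5632, 0.4846, -0.0567)

source (fourbar_fk): coupler pose = R=[0.7264 -0.6872 0.0000; 0.6872 0.7264 0.0000; 0.0000 0.0000 1.0000], t=(-0.3839, 0.4995, 0.0000)
after S1 (triangulate): (-1.8483, 1.0077, 1.2762)
after S2 (kf_track): (0.5632, 0.4846, -0.0567)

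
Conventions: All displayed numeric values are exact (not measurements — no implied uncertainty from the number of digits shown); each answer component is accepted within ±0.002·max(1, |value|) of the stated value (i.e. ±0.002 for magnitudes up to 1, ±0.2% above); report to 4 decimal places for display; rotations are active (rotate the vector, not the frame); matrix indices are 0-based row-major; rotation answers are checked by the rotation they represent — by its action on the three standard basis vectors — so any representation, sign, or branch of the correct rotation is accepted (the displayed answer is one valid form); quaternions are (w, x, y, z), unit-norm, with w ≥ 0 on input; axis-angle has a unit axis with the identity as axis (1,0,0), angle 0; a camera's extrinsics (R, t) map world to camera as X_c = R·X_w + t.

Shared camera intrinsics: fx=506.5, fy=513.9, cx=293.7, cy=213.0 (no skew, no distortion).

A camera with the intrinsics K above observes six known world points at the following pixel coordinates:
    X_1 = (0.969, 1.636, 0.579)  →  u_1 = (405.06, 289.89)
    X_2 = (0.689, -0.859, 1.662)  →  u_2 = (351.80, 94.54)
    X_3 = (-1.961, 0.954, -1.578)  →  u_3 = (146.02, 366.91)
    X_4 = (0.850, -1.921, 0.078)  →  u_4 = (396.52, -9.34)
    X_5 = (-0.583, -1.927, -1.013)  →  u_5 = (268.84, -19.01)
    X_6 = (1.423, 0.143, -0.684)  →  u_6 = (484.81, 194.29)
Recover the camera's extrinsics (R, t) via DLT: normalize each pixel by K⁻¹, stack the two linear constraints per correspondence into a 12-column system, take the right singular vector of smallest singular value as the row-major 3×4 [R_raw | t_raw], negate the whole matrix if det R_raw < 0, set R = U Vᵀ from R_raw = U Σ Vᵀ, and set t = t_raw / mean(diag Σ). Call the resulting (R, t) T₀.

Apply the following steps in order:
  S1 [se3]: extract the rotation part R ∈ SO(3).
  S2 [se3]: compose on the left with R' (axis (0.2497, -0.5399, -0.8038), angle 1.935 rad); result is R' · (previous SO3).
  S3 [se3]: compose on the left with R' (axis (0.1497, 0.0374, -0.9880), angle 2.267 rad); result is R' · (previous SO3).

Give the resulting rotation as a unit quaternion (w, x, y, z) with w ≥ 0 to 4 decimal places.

source (pnp_recover): camera pose = R=[0.9867 0.0972 -0.1304; -0.1268 0.9618 -0.2427; 0.1018 0.2560 0.9613], t=(0.4300, -0.3100, 5.6100)
after S1 (rot_of_se3): [0.9867 0.0972 -0.1304; -0.1268 0.9618 -0.2427; 0.1018 0.2560 0.9613]
after S2 (compose_so3): [-0.4191 0.3213 -0.8492; -0.8903 0.0379 0.4538; 0.1780 0.9462 0.2702]
after S3 (compose_so3): [-0.4679 -0.3677 0.8036; 0.8516 -0.4309 0.2986; 0.2365 0.8241 0.5148]

rotation (quat) = (0.3924, 0.3348, 0.3613, 0.7768)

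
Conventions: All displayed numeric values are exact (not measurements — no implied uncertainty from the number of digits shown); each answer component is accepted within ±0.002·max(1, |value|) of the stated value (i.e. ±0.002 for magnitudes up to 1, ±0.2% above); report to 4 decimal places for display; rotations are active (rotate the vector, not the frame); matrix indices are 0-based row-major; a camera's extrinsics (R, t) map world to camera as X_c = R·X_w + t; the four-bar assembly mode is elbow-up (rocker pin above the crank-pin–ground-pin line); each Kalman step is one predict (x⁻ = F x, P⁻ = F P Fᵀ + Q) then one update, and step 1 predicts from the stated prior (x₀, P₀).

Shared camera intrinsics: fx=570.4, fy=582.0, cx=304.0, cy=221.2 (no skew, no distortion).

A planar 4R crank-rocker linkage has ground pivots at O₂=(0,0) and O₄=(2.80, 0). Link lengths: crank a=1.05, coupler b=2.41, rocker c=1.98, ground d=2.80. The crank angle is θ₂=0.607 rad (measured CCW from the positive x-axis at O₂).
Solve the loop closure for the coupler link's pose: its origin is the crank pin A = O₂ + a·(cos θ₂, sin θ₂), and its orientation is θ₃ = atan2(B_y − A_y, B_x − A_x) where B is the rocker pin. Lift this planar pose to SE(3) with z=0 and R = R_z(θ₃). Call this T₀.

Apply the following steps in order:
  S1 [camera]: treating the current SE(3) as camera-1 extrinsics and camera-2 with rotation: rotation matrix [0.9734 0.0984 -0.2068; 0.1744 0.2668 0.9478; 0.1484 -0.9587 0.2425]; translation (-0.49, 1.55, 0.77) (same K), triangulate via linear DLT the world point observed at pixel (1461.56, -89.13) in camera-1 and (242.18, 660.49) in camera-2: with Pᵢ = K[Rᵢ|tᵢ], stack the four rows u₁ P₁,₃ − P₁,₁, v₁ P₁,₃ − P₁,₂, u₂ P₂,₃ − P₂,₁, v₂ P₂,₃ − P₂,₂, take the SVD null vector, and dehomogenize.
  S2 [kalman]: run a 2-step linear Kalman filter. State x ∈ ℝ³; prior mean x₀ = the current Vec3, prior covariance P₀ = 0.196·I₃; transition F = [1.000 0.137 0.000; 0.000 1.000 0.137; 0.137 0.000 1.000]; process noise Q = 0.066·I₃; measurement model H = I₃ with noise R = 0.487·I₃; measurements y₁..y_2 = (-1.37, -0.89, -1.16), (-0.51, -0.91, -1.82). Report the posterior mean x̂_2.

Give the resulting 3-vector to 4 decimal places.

source (fourbar_fk): coupler pose = R=[0.8196 -0.5729 0.0000; 0.5729 0.8196 0.0000; 0.0000 0.0000 1.0000], t=(0.8624, 0.5989, 0.0000)
after S1 (triangulate): (0.6249, -1.9700, 1.2335)
after S2 (kf_track): (-0.5551, -1.3858, -0.3202)

result = (-0.5551, -1.3858, -0.3202)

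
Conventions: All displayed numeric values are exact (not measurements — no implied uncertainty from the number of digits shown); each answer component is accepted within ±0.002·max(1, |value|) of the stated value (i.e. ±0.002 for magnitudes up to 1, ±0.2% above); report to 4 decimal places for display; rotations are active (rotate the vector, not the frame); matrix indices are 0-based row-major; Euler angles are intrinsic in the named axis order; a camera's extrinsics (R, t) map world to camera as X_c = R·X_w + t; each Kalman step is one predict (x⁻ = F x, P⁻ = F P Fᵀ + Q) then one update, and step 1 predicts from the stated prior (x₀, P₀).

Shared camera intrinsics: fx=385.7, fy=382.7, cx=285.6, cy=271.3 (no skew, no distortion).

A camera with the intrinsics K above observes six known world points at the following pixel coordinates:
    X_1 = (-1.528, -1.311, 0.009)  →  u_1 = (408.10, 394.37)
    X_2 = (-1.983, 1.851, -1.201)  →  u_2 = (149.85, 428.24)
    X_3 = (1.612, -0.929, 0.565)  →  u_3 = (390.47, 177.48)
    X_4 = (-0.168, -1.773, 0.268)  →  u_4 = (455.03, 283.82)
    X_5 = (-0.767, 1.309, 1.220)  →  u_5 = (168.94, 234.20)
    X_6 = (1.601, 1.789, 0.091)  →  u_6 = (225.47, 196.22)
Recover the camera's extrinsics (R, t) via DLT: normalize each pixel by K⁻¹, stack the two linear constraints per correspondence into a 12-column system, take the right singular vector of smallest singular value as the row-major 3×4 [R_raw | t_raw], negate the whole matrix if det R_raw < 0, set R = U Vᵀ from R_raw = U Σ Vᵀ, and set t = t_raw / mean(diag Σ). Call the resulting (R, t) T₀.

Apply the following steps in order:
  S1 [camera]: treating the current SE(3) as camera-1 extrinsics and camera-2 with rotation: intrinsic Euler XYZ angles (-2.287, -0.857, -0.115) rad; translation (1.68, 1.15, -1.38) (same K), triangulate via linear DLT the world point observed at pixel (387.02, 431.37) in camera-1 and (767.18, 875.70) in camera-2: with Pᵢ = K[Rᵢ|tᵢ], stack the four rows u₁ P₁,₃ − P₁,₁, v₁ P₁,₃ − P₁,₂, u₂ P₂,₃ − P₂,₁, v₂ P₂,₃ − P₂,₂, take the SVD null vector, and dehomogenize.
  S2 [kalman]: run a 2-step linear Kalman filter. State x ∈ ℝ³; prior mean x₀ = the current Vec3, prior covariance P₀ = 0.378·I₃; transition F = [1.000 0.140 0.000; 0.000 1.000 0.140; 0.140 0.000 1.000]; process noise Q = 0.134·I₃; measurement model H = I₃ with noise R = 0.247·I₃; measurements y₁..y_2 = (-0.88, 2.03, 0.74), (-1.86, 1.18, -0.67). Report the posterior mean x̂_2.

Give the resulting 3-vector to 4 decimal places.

result = (-1.5057, 1.1074, -0.2475)

source (pnp_recover): camera pose = R=[0.2377 -0.9656 -0.1051; -0.6995 -0.0951 -0.7083; 0.6739 0.2418 -0.6981], t=(0.3200, 0.0501, 5.1996)
after S1 (triangulate): (-1.8960, -1.1364, -0.0985)
after S2 (kf_track): (-1.5057, 1.1074, -0.2475)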